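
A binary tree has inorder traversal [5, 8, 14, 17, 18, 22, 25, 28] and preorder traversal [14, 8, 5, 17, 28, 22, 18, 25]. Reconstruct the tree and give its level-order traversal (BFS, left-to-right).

Inorder:  [5, 8, 14, 17, 18, 22, 25, 28]
Preorder: [14, 8, 5, 17, 28, 22, 18, 25]
Algorithm: preorder visits root first, so consume preorder in order;
for each root, split the current inorder slice at that value into
left-subtree inorder and right-subtree inorder, then recurse.
Recursive splits:
  root=14; inorder splits into left=[5, 8], right=[17, 18, 22, 25, 28]
  root=8; inorder splits into left=[5], right=[]
  root=5; inorder splits into left=[], right=[]
  root=17; inorder splits into left=[], right=[18, 22, 25, 28]
  root=28; inorder splits into left=[18, 22, 25], right=[]
  root=22; inorder splits into left=[18], right=[25]
  root=18; inorder splits into left=[], right=[]
  root=25; inorder splits into left=[], right=[]
Reconstructed level-order: [14, 8, 17, 5, 28, 22, 18, 25]


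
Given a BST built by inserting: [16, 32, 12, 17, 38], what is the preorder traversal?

Tree insertion order: [16, 32, 12, 17, 38]
Tree (level-order array): [16, 12, 32, None, None, 17, 38]
Preorder traversal: [16, 12, 32, 17, 38]


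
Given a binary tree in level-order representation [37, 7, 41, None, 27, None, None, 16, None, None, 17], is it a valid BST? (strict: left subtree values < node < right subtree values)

Level-order array: [37, 7, 41, None, 27, None, None, 16, None, None, 17]
Validate using subtree bounds (lo, hi): at each node, require lo < value < hi,
then recurse left with hi=value and right with lo=value.
Preorder trace (stopping at first violation):
  at node 37 with bounds (-inf, +inf): OK
  at node 7 with bounds (-inf, 37): OK
  at node 27 with bounds (7, 37): OK
  at node 16 with bounds (7, 27): OK
  at node 17 with bounds (16, 27): OK
  at node 41 with bounds (37, +inf): OK
No violation found at any node.
Result: Valid BST


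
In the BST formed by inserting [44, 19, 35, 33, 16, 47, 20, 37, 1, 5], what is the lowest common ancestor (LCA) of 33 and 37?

Tree insertion order: [44, 19, 35, 33, 16, 47, 20, 37, 1, 5]
Tree (level-order array): [44, 19, 47, 16, 35, None, None, 1, None, 33, 37, None, 5, 20]
In a BST, the LCA of p=33, q=37 is the first node v on the
root-to-leaf path with p <= v <= q (go left if both < v, right if both > v).
Walk from root:
  at 44: both 33 and 37 < 44, go left
  at 19: both 33 and 37 > 19, go right
  at 35: 33 <= 35 <= 37, this is the LCA
LCA = 35


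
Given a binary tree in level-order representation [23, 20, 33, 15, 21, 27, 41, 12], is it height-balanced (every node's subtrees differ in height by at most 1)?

Tree (level-order array): [23, 20, 33, 15, 21, 27, 41, 12]
Definition: a tree is height-balanced if, at every node, |h(left) - h(right)| <= 1 (empty subtree has height -1).
Bottom-up per-node check:
  node 12: h_left=-1, h_right=-1, diff=0 [OK], height=0
  node 15: h_left=0, h_right=-1, diff=1 [OK], height=1
  node 21: h_left=-1, h_right=-1, diff=0 [OK], height=0
  node 20: h_left=1, h_right=0, diff=1 [OK], height=2
  node 27: h_left=-1, h_right=-1, diff=0 [OK], height=0
  node 41: h_left=-1, h_right=-1, diff=0 [OK], height=0
  node 33: h_left=0, h_right=0, diff=0 [OK], height=1
  node 23: h_left=2, h_right=1, diff=1 [OK], height=3
All nodes satisfy the balance condition.
Result: Balanced


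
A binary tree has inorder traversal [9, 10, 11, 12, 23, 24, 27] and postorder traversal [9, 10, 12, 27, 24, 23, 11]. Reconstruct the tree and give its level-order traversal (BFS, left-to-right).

Inorder:   [9, 10, 11, 12, 23, 24, 27]
Postorder: [9, 10, 12, 27, 24, 23, 11]
Algorithm: postorder visits root last, so walk postorder right-to-left;
each value is the root of the current inorder slice — split it at that
value, recurse on the right subtree first, then the left.
Recursive splits:
  root=11; inorder splits into left=[9, 10], right=[12, 23, 24, 27]
  root=23; inorder splits into left=[12], right=[24, 27]
  root=24; inorder splits into left=[], right=[27]
  root=27; inorder splits into left=[], right=[]
  root=12; inorder splits into left=[], right=[]
  root=10; inorder splits into left=[9], right=[]
  root=9; inorder splits into left=[], right=[]
Reconstructed level-order: [11, 10, 23, 9, 12, 24, 27]


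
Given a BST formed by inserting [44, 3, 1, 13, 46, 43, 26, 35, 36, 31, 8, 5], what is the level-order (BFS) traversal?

Tree insertion order: [44, 3, 1, 13, 46, 43, 26, 35, 36, 31, 8, 5]
Tree (level-order array): [44, 3, 46, 1, 13, None, None, None, None, 8, 43, 5, None, 26, None, None, None, None, 35, 31, 36]
BFS from the root, enqueuing left then right child of each popped node:
  queue [44] -> pop 44, enqueue [3, 46], visited so far: [44]
  queue [3, 46] -> pop 3, enqueue [1, 13], visited so far: [44, 3]
  queue [46, 1, 13] -> pop 46, enqueue [none], visited so far: [44, 3, 46]
  queue [1, 13] -> pop 1, enqueue [none], visited so far: [44, 3, 46, 1]
  queue [13] -> pop 13, enqueue [8, 43], visited so far: [44, 3, 46, 1, 13]
  queue [8, 43] -> pop 8, enqueue [5], visited so far: [44, 3, 46, 1, 13, 8]
  queue [43, 5] -> pop 43, enqueue [26], visited so far: [44, 3, 46, 1, 13, 8, 43]
  queue [5, 26] -> pop 5, enqueue [none], visited so far: [44, 3, 46, 1, 13, 8, 43, 5]
  queue [26] -> pop 26, enqueue [35], visited so far: [44, 3, 46, 1, 13, 8, 43, 5, 26]
  queue [35] -> pop 35, enqueue [31, 36], visited so far: [44, 3, 46, 1, 13, 8, 43, 5, 26, 35]
  queue [31, 36] -> pop 31, enqueue [none], visited so far: [44, 3, 46, 1, 13, 8, 43, 5, 26, 35, 31]
  queue [36] -> pop 36, enqueue [none], visited so far: [44, 3, 46, 1, 13, 8, 43, 5, 26, 35, 31, 36]
Result: [44, 3, 46, 1, 13, 8, 43, 5, 26, 35, 31, 36]


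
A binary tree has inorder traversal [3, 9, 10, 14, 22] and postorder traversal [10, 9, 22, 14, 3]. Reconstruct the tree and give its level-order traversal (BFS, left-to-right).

Inorder:   [3, 9, 10, 14, 22]
Postorder: [10, 9, 22, 14, 3]
Algorithm: postorder visits root last, so walk postorder right-to-left;
each value is the root of the current inorder slice — split it at that
value, recurse on the right subtree first, then the left.
Recursive splits:
  root=3; inorder splits into left=[], right=[9, 10, 14, 22]
  root=14; inorder splits into left=[9, 10], right=[22]
  root=22; inorder splits into left=[], right=[]
  root=9; inorder splits into left=[], right=[10]
  root=10; inorder splits into left=[], right=[]
Reconstructed level-order: [3, 14, 9, 22, 10]


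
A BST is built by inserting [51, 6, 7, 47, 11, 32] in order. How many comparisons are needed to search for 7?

Search path for 7: 51 -> 6 -> 7
Found: True
Comparisons: 3


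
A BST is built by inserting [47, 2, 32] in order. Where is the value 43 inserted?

Starting tree (level order): [47, 2, None, None, 32]
Insertion path: 47 -> 2 -> 32
Result: insert 43 as right child of 32
Final tree (level order): [47, 2, None, None, 32, None, 43]


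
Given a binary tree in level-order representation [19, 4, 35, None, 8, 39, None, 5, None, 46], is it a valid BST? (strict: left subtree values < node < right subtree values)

Level-order array: [19, 4, 35, None, 8, 39, None, 5, None, 46]
Validate using subtree bounds (lo, hi): at each node, require lo < value < hi,
then recurse left with hi=value and right with lo=value.
Preorder trace (stopping at first violation):
  at node 19 with bounds (-inf, +inf): OK
  at node 4 with bounds (-inf, 19): OK
  at node 8 with bounds (4, 19): OK
  at node 5 with bounds (4, 8): OK
  at node 35 with bounds (19, +inf): OK
  at node 39 with bounds (19, 35): VIOLATION
Node 39 violates its bound: not (19 < 39 < 35).
Result: Not a valid BST


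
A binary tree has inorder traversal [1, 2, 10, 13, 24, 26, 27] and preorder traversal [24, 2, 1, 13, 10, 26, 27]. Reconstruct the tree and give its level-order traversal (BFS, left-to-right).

Inorder:  [1, 2, 10, 13, 24, 26, 27]
Preorder: [24, 2, 1, 13, 10, 26, 27]
Algorithm: preorder visits root first, so consume preorder in order;
for each root, split the current inorder slice at that value into
left-subtree inorder and right-subtree inorder, then recurse.
Recursive splits:
  root=24; inorder splits into left=[1, 2, 10, 13], right=[26, 27]
  root=2; inorder splits into left=[1], right=[10, 13]
  root=1; inorder splits into left=[], right=[]
  root=13; inorder splits into left=[10], right=[]
  root=10; inorder splits into left=[], right=[]
  root=26; inorder splits into left=[], right=[27]
  root=27; inorder splits into left=[], right=[]
Reconstructed level-order: [24, 2, 26, 1, 13, 27, 10]


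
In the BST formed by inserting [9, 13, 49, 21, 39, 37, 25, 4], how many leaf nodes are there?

Tree built from: [9, 13, 49, 21, 39, 37, 25, 4]
Tree (level-order array): [9, 4, 13, None, None, None, 49, 21, None, None, 39, 37, None, 25]
Rule: A leaf has 0 children.
Per-node child counts:
  node 9: 2 child(ren)
  node 4: 0 child(ren)
  node 13: 1 child(ren)
  node 49: 1 child(ren)
  node 21: 1 child(ren)
  node 39: 1 child(ren)
  node 37: 1 child(ren)
  node 25: 0 child(ren)
Matching nodes: [4, 25]
Count of leaf nodes: 2


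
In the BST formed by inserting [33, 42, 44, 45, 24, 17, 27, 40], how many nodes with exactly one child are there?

Tree built from: [33, 42, 44, 45, 24, 17, 27, 40]
Tree (level-order array): [33, 24, 42, 17, 27, 40, 44, None, None, None, None, None, None, None, 45]
Rule: These are nodes with exactly 1 non-null child.
Per-node child counts:
  node 33: 2 child(ren)
  node 24: 2 child(ren)
  node 17: 0 child(ren)
  node 27: 0 child(ren)
  node 42: 2 child(ren)
  node 40: 0 child(ren)
  node 44: 1 child(ren)
  node 45: 0 child(ren)
Matching nodes: [44]
Count of nodes with exactly one child: 1


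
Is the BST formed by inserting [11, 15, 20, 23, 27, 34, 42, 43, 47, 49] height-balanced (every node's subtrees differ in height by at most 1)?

Tree (level-order array): [11, None, 15, None, 20, None, 23, None, 27, None, 34, None, 42, None, 43, None, 47, None, 49]
Definition: a tree is height-balanced if, at every node, |h(left) - h(right)| <= 1 (empty subtree has height -1).
Bottom-up per-node check:
  node 49: h_left=-1, h_right=-1, diff=0 [OK], height=0
  node 47: h_left=-1, h_right=0, diff=1 [OK], height=1
  node 43: h_left=-1, h_right=1, diff=2 [FAIL (|-1-1|=2 > 1)], height=2
  node 42: h_left=-1, h_right=2, diff=3 [FAIL (|-1-2|=3 > 1)], height=3
  node 34: h_left=-1, h_right=3, diff=4 [FAIL (|-1-3|=4 > 1)], height=4
  node 27: h_left=-1, h_right=4, diff=5 [FAIL (|-1-4|=5 > 1)], height=5
  node 23: h_left=-1, h_right=5, diff=6 [FAIL (|-1-5|=6 > 1)], height=6
  node 20: h_left=-1, h_right=6, diff=7 [FAIL (|-1-6|=7 > 1)], height=7
  node 15: h_left=-1, h_right=7, diff=8 [FAIL (|-1-7|=8 > 1)], height=8
  node 11: h_left=-1, h_right=8, diff=9 [FAIL (|-1-8|=9 > 1)], height=9
Node 43 violates the condition: |-1 - 1| = 2 > 1.
Result: Not balanced


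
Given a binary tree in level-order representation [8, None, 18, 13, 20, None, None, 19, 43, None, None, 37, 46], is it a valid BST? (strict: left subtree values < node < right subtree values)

Level-order array: [8, None, 18, 13, 20, None, None, 19, 43, None, None, 37, 46]
Validate using subtree bounds (lo, hi): at each node, require lo < value < hi,
then recurse left with hi=value and right with lo=value.
Preorder trace (stopping at first violation):
  at node 8 with bounds (-inf, +inf): OK
  at node 18 with bounds (8, +inf): OK
  at node 13 with bounds (8, 18): OK
  at node 20 with bounds (18, +inf): OK
  at node 19 with bounds (18, 20): OK
  at node 43 with bounds (20, +inf): OK
  at node 37 with bounds (20, 43): OK
  at node 46 with bounds (43, +inf): OK
No violation found at any node.
Result: Valid BST


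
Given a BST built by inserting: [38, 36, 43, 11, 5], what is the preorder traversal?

Tree insertion order: [38, 36, 43, 11, 5]
Tree (level-order array): [38, 36, 43, 11, None, None, None, 5]
Preorder traversal: [38, 36, 11, 5, 43]


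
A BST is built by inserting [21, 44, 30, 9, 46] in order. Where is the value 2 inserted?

Starting tree (level order): [21, 9, 44, None, None, 30, 46]
Insertion path: 21 -> 9
Result: insert 2 as left child of 9
Final tree (level order): [21, 9, 44, 2, None, 30, 46]


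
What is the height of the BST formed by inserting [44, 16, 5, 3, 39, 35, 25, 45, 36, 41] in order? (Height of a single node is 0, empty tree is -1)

Insertion order: [44, 16, 5, 3, 39, 35, 25, 45, 36, 41]
Tree (level-order array): [44, 16, 45, 5, 39, None, None, 3, None, 35, 41, None, None, 25, 36]
Compute height bottom-up (empty subtree = -1):
  height(3) = 1 + max(-1, -1) = 0
  height(5) = 1 + max(0, -1) = 1
  height(25) = 1 + max(-1, -1) = 0
  height(36) = 1 + max(-1, -1) = 0
  height(35) = 1 + max(0, 0) = 1
  height(41) = 1 + max(-1, -1) = 0
  height(39) = 1 + max(1, 0) = 2
  height(16) = 1 + max(1, 2) = 3
  height(45) = 1 + max(-1, -1) = 0
  height(44) = 1 + max(3, 0) = 4
Height = 4


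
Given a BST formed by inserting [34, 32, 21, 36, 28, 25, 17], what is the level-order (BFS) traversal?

Tree insertion order: [34, 32, 21, 36, 28, 25, 17]
Tree (level-order array): [34, 32, 36, 21, None, None, None, 17, 28, None, None, 25]
BFS from the root, enqueuing left then right child of each popped node:
  queue [34] -> pop 34, enqueue [32, 36], visited so far: [34]
  queue [32, 36] -> pop 32, enqueue [21], visited so far: [34, 32]
  queue [36, 21] -> pop 36, enqueue [none], visited so far: [34, 32, 36]
  queue [21] -> pop 21, enqueue [17, 28], visited so far: [34, 32, 36, 21]
  queue [17, 28] -> pop 17, enqueue [none], visited so far: [34, 32, 36, 21, 17]
  queue [28] -> pop 28, enqueue [25], visited so far: [34, 32, 36, 21, 17, 28]
  queue [25] -> pop 25, enqueue [none], visited so far: [34, 32, 36, 21, 17, 28, 25]
Result: [34, 32, 36, 21, 17, 28, 25]


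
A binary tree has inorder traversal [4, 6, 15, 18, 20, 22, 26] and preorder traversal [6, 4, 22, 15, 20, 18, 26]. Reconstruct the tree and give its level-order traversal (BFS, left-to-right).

Inorder:  [4, 6, 15, 18, 20, 22, 26]
Preorder: [6, 4, 22, 15, 20, 18, 26]
Algorithm: preorder visits root first, so consume preorder in order;
for each root, split the current inorder slice at that value into
left-subtree inorder and right-subtree inorder, then recurse.
Recursive splits:
  root=6; inorder splits into left=[4], right=[15, 18, 20, 22, 26]
  root=4; inorder splits into left=[], right=[]
  root=22; inorder splits into left=[15, 18, 20], right=[26]
  root=15; inorder splits into left=[], right=[18, 20]
  root=20; inorder splits into left=[18], right=[]
  root=18; inorder splits into left=[], right=[]
  root=26; inorder splits into left=[], right=[]
Reconstructed level-order: [6, 4, 22, 15, 26, 20, 18]


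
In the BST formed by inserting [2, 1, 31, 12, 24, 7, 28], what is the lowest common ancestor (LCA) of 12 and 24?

Tree insertion order: [2, 1, 31, 12, 24, 7, 28]
Tree (level-order array): [2, 1, 31, None, None, 12, None, 7, 24, None, None, None, 28]
In a BST, the LCA of p=12, q=24 is the first node v on the
root-to-leaf path with p <= v <= q (go left if both < v, right if both > v).
Walk from root:
  at 2: both 12 and 24 > 2, go right
  at 31: both 12 and 24 < 31, go left
  at 12: 12 <= 12 <= 24, this is the LCA
LCA = 12


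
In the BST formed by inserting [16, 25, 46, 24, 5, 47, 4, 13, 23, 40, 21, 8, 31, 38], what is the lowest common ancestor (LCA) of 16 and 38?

Tree insertion order: [16, 25, 46, 24, 5, 47, 4, 13, 23, 40, 21, 8, 31, 38]
Tree (level-order array): [16, 5, 25, 4, 13, 24, 46, None, None, 8, None, 23, None, 40, 47, None, None, 21, None, 31, None, None, None, None, None, None, 38]
In a BST, the LCA of p=16, q=38 is the first node v on the
root-to-leaf path with p <= v <= q (go left if both < v, right if both > v).
Walk from root:
  at 16: 16 <= 16 <= 38, this is the LCA
LCA = 16


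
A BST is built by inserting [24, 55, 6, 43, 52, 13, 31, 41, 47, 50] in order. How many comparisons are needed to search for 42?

Search path for 42: 24 -> 55 -> 43 -> 31 -> 41
Found: False
Comparisons: 5


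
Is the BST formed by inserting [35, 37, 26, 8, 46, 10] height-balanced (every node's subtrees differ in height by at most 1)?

Tree (level-order array): [35, 26, 37, 8, None, None, 46, None, 10]
Definition: a tree is height-balanced if, at every node, |h(left) - h(right)| <= 1 (empty subtree has height -1).
Bottom-up per-node check:
  node 10: h_left=-1, h_right=-1, diff=0 [OK], height=0
  node 8: h_left=-1, h_right=0, diff=1 [OK], height=1
  node 26: h_left=1, h_right=-1, diff=2 [FAIL (|1--1|=2 > 1)], height=2
  node 46: h_left=-1, h_right=-1, diff=0 [OK], height=0
  node 37: h_left=-1, h_right=0, diff=1 [OK], height=1
  node 35: h_left=2, h_right=1, diff=1 [OK], height=3
Node 26 violates the condition: |1 - -1| = 2 > 1.
Result: Not balanced


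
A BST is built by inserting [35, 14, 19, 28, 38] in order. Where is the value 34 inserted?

Starting tree (level order): [35, 14, 38, None, 19, None, None, None, 28]
Insertion path: 35 -> 14 -> 19 -> 28
Result: insert 34 as right child of 28
Final tree (level order): [35, 14, 38, None, 19, None, None, None, 28, None, 34]


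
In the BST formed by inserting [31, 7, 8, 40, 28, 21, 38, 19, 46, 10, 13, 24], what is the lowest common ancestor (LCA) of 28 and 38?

Tree insertion order: [31, 7, 8, 40, 28, 21, 38, 19, 46, 10, 13, 24]
Tree (level-order array): [31, 7, 40, None, 8, 38, 46, None, 28, None, None, None, None, 21, None, 19, 24, 10, None, None, None, None, 13]
In a BST, the LCA of p=28, q=38 is the first node v on the
root-to-leaf path with p <= v <= q (go left if both < v, right if both > v).
Walk from root:
  at 31: 28 <= 31 <= 38, this is the LCA
LCA = 31


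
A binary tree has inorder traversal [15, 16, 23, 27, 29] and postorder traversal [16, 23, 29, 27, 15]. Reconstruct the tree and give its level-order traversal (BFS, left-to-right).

Inorder:   [15, 16, 23, 27, 29]
Postorder: [16, 23, 29, 27, 15]
Algorithm: postorder visits root last, so walk postorder right-to-left;
each value is the root of the current inorder slice — split it at that
value, recurse on the right subtree first, then the left.
Recursive splits:
  root=15; inorder splits into left=[], right=[16, 23, 27, 29]
  root=27; inorder splits into left=[16, 23], right=[29]
  root=29; inorder splits into left=[], right=[]
  root=23; inorder splits into left=[16], right=[]
  root=16; inorder splits into left=[], right=[]
Reconstructed level-order: [15, 27, 23, 29, 16]


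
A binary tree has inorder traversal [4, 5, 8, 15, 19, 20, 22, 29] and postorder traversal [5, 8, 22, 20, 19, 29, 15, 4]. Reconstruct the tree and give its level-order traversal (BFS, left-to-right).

Inorder:   [4, 5, 8, 15, 19, 20, 22, 29]
Postorder: [5, 8, 22, 20, 19, 29, 15, 4]
Algorithm: postorder visits root last, so walk postorder right-to-left;
each value is the root of the current inorder slice — split it at that
value, recurse on the right subtree first, then the left.
Recursive splits:
  root=4; inorder splits into left=[], right=[5, 8, 15, 19, 20, 22, 29]
  root=15; inorder splits into left=[5, 8], right=[19, 20, 22, 29]
  root=29; inorder splits into left=[19, 20, 22], right=[]
  root=19; inorder splits into left=[], right=[20, 22]
  root=20; inorder splits into left=[], right=[22]
  root=22; inorder splits into left=[], right=[]
  root=8; inorder splits into left=[5], right=[]
  root=5; inorder splits into left=[], right=[]
Reconstructed level-order: [4, 15, 8, 29, 5, 19, 20, 22]


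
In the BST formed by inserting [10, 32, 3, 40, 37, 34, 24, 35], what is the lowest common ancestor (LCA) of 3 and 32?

Tree insertion order: [10, 32, 3, 40, 37, 34, 24, 35]
Tree (level-order array): [10, 3, 32, None, None, 24, 40, None, None, 37, None, 34, None, None, 35]
In a BST, the LCA of p=3, q=32 is the first node v on the
root-to-leaf path with p <= v <= q (go left if both < v, right if both > v).
Walk from root:
  at 10: 3 <= 10 <= 32, this is the LCA
LCA = 10


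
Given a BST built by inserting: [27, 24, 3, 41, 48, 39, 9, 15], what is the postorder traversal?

Tree insertion order: [27, 24, 3, 41, 48, 39, 9, 15]
Tree (level-order array): [27, 24, 41, 3, None, 39, 48, None, 9, None, None, None, None, None, 15]
Postorder traversal: [15, 9, 3, 24, 39, 48, 41, 27]


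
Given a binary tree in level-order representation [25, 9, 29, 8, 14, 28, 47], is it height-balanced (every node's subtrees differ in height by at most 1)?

Tree (level-order array): [25, 9, 29, 8, 14, 28, 47]
Definition: a tree is height-balanced if, at every node, |h(left) - h(right)| <= 1 (empty subtree has height -1).
Bottom-up per-node check:
  node 8: h_left=-1, h_right=-1, diff=0 [OK], height=0
  node 14: h_left=-1, h_right=-1, diff=0 [OK], height=0
  node 9: h_left=0, h_right=0, diff=0 [OK], height=1
  node 28: h_left=-1, h_right=-1, diff=0 [OK], height=0
  node 47: h_left=-1, h_right=-1, diff=0 [OK], height=0
  node 29: h_left=0, h_right=0, diff=0 [OK], height=1
  node 25: h_left=1, h_right=1, diff=0 [OK], height=2
All nodes satisfy the balance condition.
Result: Balanced


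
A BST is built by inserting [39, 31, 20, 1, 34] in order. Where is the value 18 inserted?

Starting tree (level order): [39, 31, None, 20, 34, 1]
Insertion path: 39 -> 31 -> 20 -> 1
Result: insert 18 as right child of 1
Final tree (level order): [39, 31, None, 20, 34, 1, None, None, None, None, 18]


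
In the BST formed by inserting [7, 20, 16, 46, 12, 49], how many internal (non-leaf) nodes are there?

Tree built from: [7, 20, 16, 46, 12, 49]
Tree (level-order array): [7, None, 20, 16, 46, 12, None, None, 49]
Rule: An internal node has at least one child.
Per-node child counts:
  node 7: 1 child(ren)
  node 20: 2 child(ren)
  node 16: 1 child(ren)
  node 12: 0 child(ren)
  node 46: 1 child(ren)
  node 49: 0 child(ren)
Matching nodes: [7, 20, 16, 46]
Count of internal (non-leaf) nodes: 4


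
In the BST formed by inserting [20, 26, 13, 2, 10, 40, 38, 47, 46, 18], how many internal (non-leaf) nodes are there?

Tree built from: [20, 26, 13, 2, 10, 40, 38, 47, 46, 18]
Tree (level-order array): [20, 13, 26, 2, 18, None, 40, None, 10, None, None, 38, 47, None, None, None, None, 46]
Rule: An internal node has at least one child.
Per-node child counts:
  node 20: 2 child(ren)
  node 13: 2 child(ren)
  node 2: 1 child(ren)
  node 10: 0 child(ren)
  node 18: 0 child(ren)
  node 26: 1 child(ren)
  node 40: 2 child(ren)
  node 38: 0 child(ren)
  node 47: 1 child(ren)
  node 46: 0 child(ren)
Matching nodes: [20, 13, 2, 26, 40, 47]
Count of internal (non-leaf) nodes: 6


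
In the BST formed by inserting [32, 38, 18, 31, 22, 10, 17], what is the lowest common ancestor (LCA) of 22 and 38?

Tree insertion order: [32, 38, 18, 31, 22, 10, 17]
Tree (level-order array): [32, 18, 38, 10, 31, None, None, None, 17, 22]
In a BST, the LCA of p=22, q=38 is the first node v on the
root-to-leaf path with p <= v <= q (go left if both < v, right if both > v).
Walk from root:
  at 32: 22 <= 32 <= 38, this is the LCA
LCA = 32


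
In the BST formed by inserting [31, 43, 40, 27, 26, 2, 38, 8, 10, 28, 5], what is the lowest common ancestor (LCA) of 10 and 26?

Tree insertion order: [31, 43, 40, 27, 26, 2, 38, 8, 10, 28, 5]
Tree (level-order array): [31, 27, 43, 26, 28, 40, None, 2, None, None, None, 38, None, None, 8, None, None, 5, 10]
In a BST, the LCA of p=10, q=26 is the first node v on the
root-to-leaf path with p <= v <= q (go left if both < v, right if both > v).
Walk from root:
  at 31: both 10 and 26 < 31, go left
  at 27: both 10 and 26 < 27, go left
  at 26: 10 <= 26 <= 26, this is the LCA
LCA = 26


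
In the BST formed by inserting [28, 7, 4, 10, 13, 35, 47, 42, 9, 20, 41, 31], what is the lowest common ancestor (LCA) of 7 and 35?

Tree insertion order: [28, 7, 4, 10, 13, 35, 47, 42, 9, 20, 41, 31]
Tree (level-order array): [28, 7, 35, 4, 10, 31, 47, None, None, 9, 13, None, None, 42, None, None, None, None, 20, 41]
In a BST, the LCA of p=7, q=35 is the first node v on the
root-to-leaf path with p <= v <= q (go left if both < v, right if both > v).
Walk from root:
  at 28: 7 <= 28 <= 35, this is the LCA
LCA = 28


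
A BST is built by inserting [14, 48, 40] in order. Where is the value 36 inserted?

Starting tree (level order): [14, None, 48, 40]
Insertion path: 14 -> 48 -> 40
Result: insert 36 as left child of 40
Final tree (level order): [14, None, 48, 40, None, 36]


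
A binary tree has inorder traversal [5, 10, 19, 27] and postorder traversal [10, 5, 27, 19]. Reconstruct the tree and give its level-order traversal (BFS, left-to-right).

Inorder:   [5, 10, 19, 27]
Postorder: [10, 5, 27, 19]
Algorithm: postorder visits root last, so walk postorder right-to-left;
each value is the root of the current inorder slice — split it at that
value, recurse on the right subtree first, then the left.
Recursive splits:
  root=19; inorder splits into left=[5, 10], right=[27]
  root=27; inorder splits into left=[], right=[]
  root=5; inorder splits into left=[], right=[10]
  root=10; inorder splits into left=[], right=[]
Reconstructed level-order: [19, 5, 27, 10]


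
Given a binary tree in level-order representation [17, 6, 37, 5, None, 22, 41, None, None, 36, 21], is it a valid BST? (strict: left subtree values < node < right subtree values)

Level-order array: [17, 6, 37, 5, None, 22, 41, None, None, 36, 21]
Validate using subtree bounds (lo, hi): at each node, require lo < value < hi,
then recurse left with hi=value and right with lo=value.
Preorder trace (stopping at first violation):
  at node 17 with bounds (-inf, +inf): OK
  at node 6 with bounds (-inf, 17): OK
  at node 5 with bounds (-inf, 6): OK
  at node 37 with bounds (17, +inf): OK
  at node 22 with bounds (17, 37): OK
  at node 36 with bounds (17, 22): VIOLATION
Node 36 violates its bound: not (17 < 36 < 22).
Result: Not a valid BST


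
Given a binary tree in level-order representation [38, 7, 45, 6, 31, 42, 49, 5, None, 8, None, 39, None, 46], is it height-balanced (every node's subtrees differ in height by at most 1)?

Tree (level-order array): [38, 7, 45, 6, 31, 42, 49, 5, None, 8, None, 39, None, 46]
Definition: a tree is height-balanced if, at every node, |h(left) - h(right)| <= 1 (empty subtree has height -1).
Bottom-up per-node check:
  node 5: h_left=-1, h_right=-1, diff=0 [OK], height=0
  node 6: h_left=0, h_right=-1, diff=1 [OK], height=1
  node 8: h_left=-1, h_right=-1, diff=0 [OK], height=0
  node 31: h_left=0, h_right=-1, diff=1 [OK], height=1
  node 7: h_left=1, h_right=1, diff=0 [OK], height=2
  node 39: h_left=-1, h_right=-1, diff=0 [OK], height=0
  node 42: h_left=0, h_right=-1, diff=1 [OK], height=1
  node 46: h_left=-1, h_right=-1, diff=0 [OK], height=0
  node 49: h_left=0, h_right=-1, diff=1 [OK], height=1
  node 45: h_left=1, h_right=1, diff=0 [OK], height=2
  node 38: h_left=2, h_right=2, diff=0 [OK], height=3
All nodes satisfy the balance condition.
Result: Balanced


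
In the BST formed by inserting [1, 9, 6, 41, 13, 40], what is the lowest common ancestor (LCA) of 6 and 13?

Tree insertion order: [1, 9, 6, 41, 13, 40]
Tree (level-order array): [1, None, 9, 6, 41, None, None, 13, None, None, 40]
In a BST, the LCA of p=6, q=13 is the first node v on the
root-to-leaf path with p <= v <= q (go left if both < v, right if both > v).
Walk from root:
  at 1: both 6 and 13 > 1, go right
  at 9: 6 <= 9 <= 13, this is the LCA
LCA = 9


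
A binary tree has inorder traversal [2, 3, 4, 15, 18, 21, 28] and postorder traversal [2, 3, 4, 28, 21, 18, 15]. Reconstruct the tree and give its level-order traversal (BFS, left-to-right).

Inorder:   [2, 3, 4, 15, 18, 21, 28]
Postorder: [2, 3, 4, 28, 21, 18, 15]
Algorithm: postorder visits root last, so walk postorder right-to-left;
each value is the root of the current inorder slice — split it at that
value, recurse on the right subtree first, then the left.
Recursive splits:
  root=15; inorder splits into left=[2, 3, 4], right=[18, 21, 28]
  root=18; inorder splits into left=[], right=[21, 28]
  root=21; inorder splits into left=[], right=[28]
  root=28; inorder splits into left=[], right=[]
  root=4; inorder splits into left=[2, 3], right=[]
  root=3; inorder splits into left=[2], right=[]
  root=2; inorder splits into left=[], right=[]
Reconstructed level-order: [15, 4, 18, 3, 21, 2, 28]


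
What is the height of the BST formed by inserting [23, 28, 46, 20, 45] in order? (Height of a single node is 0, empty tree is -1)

Insertion order: [23, 28, 46, 20, 45]
Tree (level-order array): [23, 20, 28, None, None, None, 46, 45]
Compute height bottom-up (empty subtree = -1):
  height(20) = 1 + max(-1, -1) = 0
  height(45) = 1 + max(-1, -1) = 0
  height(46) = 1 + max(0, -1) = 1
  height(28) = 1 + max(-1, 1) = 2
  height(23) = 1 + max(0, 2) = 3
Height = 3


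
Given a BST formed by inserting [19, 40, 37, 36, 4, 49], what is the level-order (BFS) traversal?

Tree insertion order: [19, 40, 37, 36, 4, 49]
Tree (level-order array): [19, 4, 40, None, None, 37, 49, 36]
BFS from the root, enqueuing left then right child of each popped node:
  queue [19] -> pop 19, enqueue [4, 40], visited so far: [19]
  queue [4, 40] -> pop 4, enqueue [none], visited so far: [19, 4]
  queue [40] -> pop 40, enqueue [37, 49], visited so far: [19, 4, 40]
  queue [37, 49] -> pop 37, enqueue [36], visited so far: [19, 4, 40, 37]
  queue [49, 36] -> pop 49, enqueue [none], visited so far: [19, 4, 40, 37, 49]
  queue [36] -> pop 36, enqueue [none], visited so far: [19, 4, 40, 37, 49, 36]
Result: [19, 4, 40, 37, 49, 36]


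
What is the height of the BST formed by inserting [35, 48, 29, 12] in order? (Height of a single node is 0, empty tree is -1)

Insertion order: [35, 48, 29, 12]
Tree (level-order array): [35, 29, 48, 12]
Compute height bottom-up (empty subtree = -1):
  height(12) = 1 + max(-1, -1) = 0
  height(29) = 1 + max(0, -1) = 1
  height(48) = 1 + max(-1, -1) = 0
  height(35) = 1 + max(1, 0) = 2
Height = 2


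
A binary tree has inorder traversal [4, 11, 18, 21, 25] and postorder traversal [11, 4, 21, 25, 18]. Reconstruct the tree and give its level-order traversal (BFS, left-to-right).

Inorder:   [4, 11, 18, 21, 25]
Postorder: [11, 4, 21, 25, 18]
Algorithm: postorder visits root last, so walk postorder right-to-left;
each value is the root of the current inorder slice — split it at that
value, recurse on the right subtree first, then the left.
Recursive splits:
  root=18; inorder splits into left=[4, 11], right=[21, 25]
  root=25; inorder splits into left=[21], right=[]
  root=21; inorder splits into left=[], right=[]
  root=4; inorder splits into left=[], right=[11]
  root=11; inorder splits into left=[], right=[]
Reconstructed level-order: [18, 4, 25, 11, 21]


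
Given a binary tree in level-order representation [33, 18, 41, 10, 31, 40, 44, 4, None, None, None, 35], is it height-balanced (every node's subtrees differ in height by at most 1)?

Tree (level-order array): [33, 18, 41, 10, 31, 40, 44, 4, None, None, None, 35]
Definition: a tree is height-balanced if, at every node, |h(left) - h(right)| <= 1 (empty subtree has height -1).
Bottom-up per-node check:
  node 4: h_left=-1, h_right=-1, diff=0 [OK], height=0
  node 10: h_left=0, h_right=-1, diff=1 [OK], height=1
  node 31: h_left=-1, h_right=-1, diff=0 [OK], height=0
  node 18: h_left=1, h_right=0, diff=1 [OK], height=2
  node 35: h_left=-1, h_right=-1, diff=0 [OK], height=0
  node 40: h_left=0, h_right=-1, diff=1 [OK], height=1
  node 44: h_left=-1, h_right=-1, diff=0 [OK], height=0
  node 41: h_left=1, h_right=0, diff=1 [OK], height=2
  node 33: h_left=2, h_right=2, diff=0 [OK], height=3
All nodes satisfy the balance condition.
Result: Balanced


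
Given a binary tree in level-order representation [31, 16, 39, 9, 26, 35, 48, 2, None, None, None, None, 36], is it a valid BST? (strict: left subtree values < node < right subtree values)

Level-order array: [31, 16, 39, 9, 26, 35, 48, 2, None, None, None, None, 36]
Validate using subtree bounds (lo, hi): at each node, require lo < value < hi,
then recurse left with hi=value and right with lo=value.
Preorder trace (stopping at first violation):
  at node 31 with bounds (-inf, +inf): OK
  at node 16 with bounds (-inf, 31): OK
  at node 9 with bounds (-inf, 16): OK
  at node 2 with bounds (-inf, 9): OK
  at node 26 with bounds (16, 31): OK
  at node 39 with bounds (31, +inf): OK
  at node 35 with bounds (31, 39): OK
  at node 36 with bounds (35, 39): OK
  at node 48 with bounds (39, +inf): OK
No violation found at any node.
Result: Valid BST


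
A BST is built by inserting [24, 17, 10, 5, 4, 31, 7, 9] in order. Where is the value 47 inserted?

Starting tree (level order): [24, 17, 31, 10, None, None, None, 5, None, 4, 7, None, None, None, 9]
Insertion path: 24 -> 31
Result: insert 47 as right child of 31
Final tree (level order): [24, 17, 31, 10, None, None, 47, 5, None, None, None, 4, 7, None, None, None, 9]


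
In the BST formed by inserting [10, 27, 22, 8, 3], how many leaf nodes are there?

Tree built from: [10, 27, 22, 8, 3]
Tree (level-order array): [10, 8, 27, 3, None, 22]
Rule: A leaf has 0 children.
Per-node child counts:
  node 10: 2 child(ren)
  node 8: 1 child(ren)
  node 3: 0 child(ren)
  node 27: 1 child(ren)
  node 22: 0 child(ren)
Matching nodes: [3, 22]
Count of leaf nodes: 2


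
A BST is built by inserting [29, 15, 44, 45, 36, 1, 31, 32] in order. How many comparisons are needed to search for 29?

Search path for 29: 29
Found: True
Comparisons: 1


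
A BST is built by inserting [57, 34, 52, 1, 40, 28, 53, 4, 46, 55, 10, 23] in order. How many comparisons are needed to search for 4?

Search path for 4: 57 -> 34 -> 1 -> 28 -> 4
Found: True
Comparisons: 5


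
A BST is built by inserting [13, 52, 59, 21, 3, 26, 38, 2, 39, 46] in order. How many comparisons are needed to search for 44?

Search path for 44: 13 -> 52 -> 21 -> 26 -> 38 -> 39 -> 46
Found: False
Comparisons: 7


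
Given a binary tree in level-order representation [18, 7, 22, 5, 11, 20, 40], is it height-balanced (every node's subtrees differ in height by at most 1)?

Tree (level-order array): [18, 7, 22, 5, 11, 20, 40]
Definition: a tree is height-balanced if, at every node, |h(left) - h(right)| <= 1 (empty subtree has height -1).
Bottom-up per-node check:
  node 5: h_left=-1, h_right=-1, diff=0 [OK], height=0
  node 11: h_left=-1, h_right=-1, diff=0 [OK], height=0
  node 7: h_left=0, h_right=0, diff=0 [OK], height=1
  node 20: h_left=-1, h_right=-1, diff=0 [OK], height=0
  node 40: h_left=-1, h_right=-1, diff=0 [OK], height=0
  node 22: h_left=0, h_right=0, diff=0 [OK], height=1
  node 18: h_left=1, h_right=1, diff=0 [OK], height=2
All nodes satisfy the balance condition.
Result: Balanced


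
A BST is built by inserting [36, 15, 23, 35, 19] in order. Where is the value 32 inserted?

Starting tree (level order): [36, 15, None, None, 23, 19, 35]
Insertion path: 36 -> 15 -> 23 -> 35
Result: insert 32 as left child of 35
Final tree (level order): [36, 15, None, None, 23, 19, 35, None, None, 32]


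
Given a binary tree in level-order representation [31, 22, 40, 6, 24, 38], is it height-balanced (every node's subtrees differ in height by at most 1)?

Tree (level-order array): [31, 22, 40, 6, 24, 38]
Definition: a tree is height-balanced if, at every node, |h(left) - h(right)| <= 1 (empty subtree has height -1).
Bottom-up per-node check:
  node 6: h_left=-1, h_right=-1, diff=0 [OK], height=0
  node 24: h_left=-1, h_right=-1, diff=0 [OK], height=0
  node 22: h_left=0, h_right=0, diff=0 [OK], height=1
  node 38: h_left=-1, h_right=-1, diff=0 [OK], height=0
  node 40: h_left=0, h_right=-1, diff=1 [OK], height=1
  node 31: h_left=1, h_right=1, diff=0 [OK], height=2
All nodes satisfy the balance condition.
Result: Balanced


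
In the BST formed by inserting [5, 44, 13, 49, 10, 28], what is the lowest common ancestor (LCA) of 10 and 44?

Tree insertion order: [5, 44, 13, 49, 10, 28]
Tree (level-order array): [5, None, 44, 13, 49, 10, 28]
In a BST, the LCA of p=10, q=44 is the first node v on the
root-to-leaf path with p <= v <= q (go left if both < v, right if both > v).
Walk from root:
  at 5: both 10 and 44 > 5, go right
  at 44: 10 <= 44 <= 44, this is the LCA
LCA = 44


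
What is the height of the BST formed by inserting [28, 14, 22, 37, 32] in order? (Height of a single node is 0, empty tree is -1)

Insertion order: [28, 14, 22, 37, 32]
Tree (level-order array): [28, 14, 37, None, 22, 32]
Compute height bottom-up (empty subtree = -1):
  height(22) = 1 + max(-1, -1) = 0
  height(14) = 1 + max(-1, 0) = 1
  height(32) = 1 + max(-1, -1) = 0
  height(37) = 1 + max(0, -1) = 1
  height(28) = 1 + max(1, 1) = 2
Height = 2


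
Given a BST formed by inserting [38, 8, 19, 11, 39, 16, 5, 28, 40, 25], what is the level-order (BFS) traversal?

Tree insertion order: [38, 8, 19, 11, 39, 16, 5, 28, 40, 25]
Tree (level-order array): [38, 8, 39, 5, 19, None, 40, None, None, 11, 28, None, None, None, 16, 25]
BFS from the root, enqueuing left then right child of each popped node:
  queue [38] -> pop 38, enqueue [8, 39], visited so far: [38]
  queue [8, 39] -> pop 8, enqueue [5, 19], visited so far: [38, 8]
  queue [39, 5, 19] -> pop 39, enqueue [40], visited so far: [38, 8, 39]
  queue [5, 19, 40] -> pop 5, enqueue [none], visited so far: [38, 8, 39, 5]
  queue [19, 40] -> pop 19, enqueue [11, 28], visited so far: [38, 8, 39, 5, 19]
  queue [40, 11, 28] -> pop 40, enqueue [none], visited so far: [38, 8, 39, 5, 19, 40]
  queue [11, 28] -> pop 11, enqueue [16], visited so far: [38, 8, 39, 5, 19, 40, 11]
  queue [28, 16] -> pop 28, enqueue [25], visited so far: [38, 8, 39, 5, 19, 40, 11, 28]
  queue [16, 25] -> pop 16, enqueue [none], visited so far: [38, 8, 39, 5, 19, 40, 11, 28, 16]
  queue [25] -> pop 25, enqueue [none], visited so far: [38, 8, 39, 5, 19, 40, 11, 28, 16, 25]
Result: [38, 8, 39, 5, 19, 40, 11, 28, 16, 25]


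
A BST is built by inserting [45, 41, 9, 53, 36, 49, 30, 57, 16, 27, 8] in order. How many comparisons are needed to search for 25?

Search path for 25: 45 -> 41 -> 9 -> 36 -> 30 -> 16 -> 27
Found: False
Comparisons: 7


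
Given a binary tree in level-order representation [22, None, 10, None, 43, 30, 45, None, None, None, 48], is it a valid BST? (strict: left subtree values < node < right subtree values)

Level-order array: [22, None, 10, None, 43, 30, 45, None, None, None, 48]
Validate using subtree bounds (lo, hi): at each node, require lo < value < hi,
then recurse left with hi=value and right with lo=value.
Preorder trace (stopping at first violation):
  at node 22 with bounds (-inf, +inf): OK
  at node 10 with bounds (22, +inf): VIOLATION
Node 10 violates its bound: not (22 < 10 < +inf).
Result: Not a valid BST


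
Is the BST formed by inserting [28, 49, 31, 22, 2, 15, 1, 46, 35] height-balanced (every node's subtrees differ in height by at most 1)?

Tree (level-order array): [28, 22, 49, 2, None, 31, None, 1, 15, None, 46, None, None, None, None, 35]
Definition: a tree is height-balanced if, at every node, |h(left) - h(right)| <= 1 (empty subtree has height -1).
Bottom-up per-node check:
  node 1: h_left=-1, h_right=-1, diff=0 [OK], height=0
  node 15: h_left=-1, h_right=-1, diff=0 [OK], height=0
  node 2: h_left=0, h_right=0, diff=0 [OK], height=1
  node 22: h_left=1, h_right=-1, diff=2 [FAIL (|1--1|=2 > 1)], height=2
  node 35: h_left=-1, h_right=-1, diff=0 [OK], height=0
  node 46: h_left=0, h_right=-1, diff=1 [OK], height=1
  node 31: h_left=-1, h_right=1, diff=2 [FAIL (|-1-1|=2 > 1)], height=2
  node 49: h_left=2, h_right=-1, diff=3 [FAIL (|2--1|=3 > 1)], height=3
  node 28: h_left=2, h_right=3, diff=1 [OK], height=4
Node 22 violates the condition: |1 - -1| = 2 > 1.
Result: Not balanced


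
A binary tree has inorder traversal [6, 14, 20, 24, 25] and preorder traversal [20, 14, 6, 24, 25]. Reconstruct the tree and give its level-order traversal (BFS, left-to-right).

Inorder:  [6, 14, 20, 24, 25]
Preorder: [20, 14, 6, 24, 25]
Algorithm: preorder visits root first, so consume preorder in order;
for each root, split the current inorder slice at that value into
left-subtree inorder and right-subtree inorder, then recurse.
Recursive splits:
  root=20; inorder splits into left=[6, 14], right=[24, 25]
  root=14; inorder splits into left=[6], right=[]
  root=6; inorder splits into left=[], right=[]
  root=24; inorder splits into left=[], right=[25]
  root=25; inorder splits into left=[], right=[]
Reconstructed level-order: [20, 14, 24, 6, 25]
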